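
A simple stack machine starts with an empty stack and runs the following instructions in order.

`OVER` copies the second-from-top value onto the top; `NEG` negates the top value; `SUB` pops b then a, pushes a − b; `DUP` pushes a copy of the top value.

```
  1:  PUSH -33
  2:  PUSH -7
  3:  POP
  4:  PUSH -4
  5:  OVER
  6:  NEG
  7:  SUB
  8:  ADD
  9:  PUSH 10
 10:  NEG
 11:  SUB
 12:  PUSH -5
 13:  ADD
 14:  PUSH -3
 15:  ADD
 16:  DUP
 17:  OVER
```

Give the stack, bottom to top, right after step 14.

PUSH -33 → -33
PUSH -7  → -33 -7
POP      → -33
PUSH -4  → -33 -4
OVER     → -33 -4 -33
NEG      → -33 -4 33
SUB      → -33 -37
ADD      → -70
PUSH 10  → -70 10
NEG      → -70 -10
SUB      → -60
PUSH -5  → -60 -5
ADD      → -65
PUSH -3  → -65 -3

[-65, -3]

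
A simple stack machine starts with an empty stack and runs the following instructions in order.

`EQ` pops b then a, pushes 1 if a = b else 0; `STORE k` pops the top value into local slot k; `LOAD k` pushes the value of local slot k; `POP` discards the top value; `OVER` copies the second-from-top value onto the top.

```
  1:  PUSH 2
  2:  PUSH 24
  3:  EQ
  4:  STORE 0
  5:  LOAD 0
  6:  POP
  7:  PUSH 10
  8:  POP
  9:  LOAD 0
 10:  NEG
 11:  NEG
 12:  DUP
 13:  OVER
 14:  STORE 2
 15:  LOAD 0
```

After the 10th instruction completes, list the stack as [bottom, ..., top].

PUSH 2   2
PUSH 24  2 24
EQ       0
STORE 0  (empty)
LOAD 0   0
POP      (empty)
PUSH 10  10
POP      (empty)
LOAD 0   0
NEG      0

[0]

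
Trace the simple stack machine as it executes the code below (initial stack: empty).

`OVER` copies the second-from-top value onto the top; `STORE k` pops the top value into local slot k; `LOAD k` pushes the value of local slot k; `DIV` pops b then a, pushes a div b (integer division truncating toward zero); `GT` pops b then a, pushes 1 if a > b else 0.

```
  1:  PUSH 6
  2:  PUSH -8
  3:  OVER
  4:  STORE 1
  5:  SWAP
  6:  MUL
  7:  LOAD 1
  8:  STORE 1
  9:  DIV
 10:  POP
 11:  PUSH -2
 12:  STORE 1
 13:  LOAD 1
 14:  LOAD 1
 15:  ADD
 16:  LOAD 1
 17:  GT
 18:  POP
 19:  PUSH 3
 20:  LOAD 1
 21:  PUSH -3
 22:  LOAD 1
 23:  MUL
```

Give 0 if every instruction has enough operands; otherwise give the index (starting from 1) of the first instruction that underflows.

PUSH 6  → 6
PUSH -8 → 6 -8
OVER    → 6 -8 6
STORE 1 → 6 -8
SWAP    → -8 6
MUL     → -48
LOAD 1  → -48 6
STORE 1 → -48
DIV  — needs 2 operands, stack has 1 → underflow

9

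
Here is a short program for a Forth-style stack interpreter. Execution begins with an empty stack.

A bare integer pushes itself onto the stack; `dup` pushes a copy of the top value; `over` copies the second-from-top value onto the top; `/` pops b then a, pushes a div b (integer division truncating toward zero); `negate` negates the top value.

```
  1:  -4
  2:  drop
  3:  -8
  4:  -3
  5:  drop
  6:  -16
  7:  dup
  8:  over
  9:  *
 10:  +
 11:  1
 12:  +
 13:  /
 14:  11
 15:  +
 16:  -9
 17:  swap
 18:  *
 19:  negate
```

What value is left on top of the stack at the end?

99

-4      [-4]
drop    []
-8      [-8]
-3      [-8, -3]
drop    [-8]
-16     [-8, -16]
dup     [-8, -16, -16]
over    [-8, -16, -16, -16]
*       [-8, -16, 256]
+       [-8, 240]
1       [-8, 240, 1]
+       [-8, 241]
/       [0]
11      [0, 11]
+       [11]
-9      [11, -9]
swap    [-9, 11]
*       [-99]
negate  [99]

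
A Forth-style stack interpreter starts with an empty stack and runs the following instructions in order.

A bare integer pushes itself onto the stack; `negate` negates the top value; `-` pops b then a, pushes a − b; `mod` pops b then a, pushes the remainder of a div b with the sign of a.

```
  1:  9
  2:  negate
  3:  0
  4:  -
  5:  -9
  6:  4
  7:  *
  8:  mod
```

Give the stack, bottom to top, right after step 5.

9       9
negate  -9
0       -9 0
-       -9
-9      -9 -9

[-9, -9]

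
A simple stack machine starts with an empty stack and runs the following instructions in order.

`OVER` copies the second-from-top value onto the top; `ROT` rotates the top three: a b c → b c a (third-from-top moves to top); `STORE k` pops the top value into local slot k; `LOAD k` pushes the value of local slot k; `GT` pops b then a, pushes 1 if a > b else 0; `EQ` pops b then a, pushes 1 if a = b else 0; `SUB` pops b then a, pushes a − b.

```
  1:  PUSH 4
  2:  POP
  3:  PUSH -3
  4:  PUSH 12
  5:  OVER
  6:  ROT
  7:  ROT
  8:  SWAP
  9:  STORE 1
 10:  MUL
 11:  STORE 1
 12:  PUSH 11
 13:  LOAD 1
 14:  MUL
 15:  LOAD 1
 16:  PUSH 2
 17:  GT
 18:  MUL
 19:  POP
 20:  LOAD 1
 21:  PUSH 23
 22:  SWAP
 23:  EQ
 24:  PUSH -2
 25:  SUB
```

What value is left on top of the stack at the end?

PUSH 4  -> 4
POP     -> (empty)
PUSH -3 -> -3
PUSH 12 -> -3 12
OVER    -> -3 12 -3
ROT     -> 12 -3 -3
ROT     -> -3 -3 12
SWAP    -> -3 12 -3
STORE 1 -> -3 12
MUL     -> -36
STORE 1 -> (empty)
PUSH 11 -> 11
LOAD 1  -> 11 -36
MUL     -> -396
LOAD 1  -> -396 -36
PUSH 2  -> -396 -36 2
GT      -> -396 0
MUL     -> 0
POP     -> (empty)
LOAD 1  -> -36
PUSH 23 -> -36 23
SWAP    -> 23 -36
EQ      -> 0
PUSH -2 -> 0 -2
SUB     -> 2

2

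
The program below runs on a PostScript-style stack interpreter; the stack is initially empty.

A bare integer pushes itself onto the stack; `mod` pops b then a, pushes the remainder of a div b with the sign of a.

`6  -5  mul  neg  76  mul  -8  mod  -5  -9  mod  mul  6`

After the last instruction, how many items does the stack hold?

6    6
-5   6 -5
mul  -30
neg  30
76   30 76
mul  2280
-8   2280 -8
mod  0
-5   0 -5
-9   0 -5 -9
mod  0 -5
mul  0
6    0 6

2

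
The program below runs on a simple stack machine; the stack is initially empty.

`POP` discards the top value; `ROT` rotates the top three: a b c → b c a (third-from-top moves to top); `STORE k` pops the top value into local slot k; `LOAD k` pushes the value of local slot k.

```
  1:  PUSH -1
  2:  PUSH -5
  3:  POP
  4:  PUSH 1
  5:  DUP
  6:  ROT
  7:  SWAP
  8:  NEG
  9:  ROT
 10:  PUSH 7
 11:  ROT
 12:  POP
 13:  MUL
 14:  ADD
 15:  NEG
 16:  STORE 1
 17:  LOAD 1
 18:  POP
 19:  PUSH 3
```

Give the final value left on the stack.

PUSH -1 -> [-1]
PUSH -5 -> [-1, -5]
POP     -> [-1]
PUSH 1  -> [-1, 1]
DUP     -> [-1, 1, 1]
ROT     -> [1, 1, -1]
SWAP    -> [1, -1, 1]
NEG     -> [1, -1, -1]
ROT     -> [-1, -1, 1]
PUSH 7  -> [-1, -1, 1, 7]
ROT     -> [-1, 1, 7, -1]
POP     -> [-1, 1, 7]
MUL     -> [-1, 7]
ADD     -> [6]
NEG     -> [-6]
STORE 1 -> []
LOAD 1  -> [-6]
POP     -> []
PUSH 3  -> [3]

3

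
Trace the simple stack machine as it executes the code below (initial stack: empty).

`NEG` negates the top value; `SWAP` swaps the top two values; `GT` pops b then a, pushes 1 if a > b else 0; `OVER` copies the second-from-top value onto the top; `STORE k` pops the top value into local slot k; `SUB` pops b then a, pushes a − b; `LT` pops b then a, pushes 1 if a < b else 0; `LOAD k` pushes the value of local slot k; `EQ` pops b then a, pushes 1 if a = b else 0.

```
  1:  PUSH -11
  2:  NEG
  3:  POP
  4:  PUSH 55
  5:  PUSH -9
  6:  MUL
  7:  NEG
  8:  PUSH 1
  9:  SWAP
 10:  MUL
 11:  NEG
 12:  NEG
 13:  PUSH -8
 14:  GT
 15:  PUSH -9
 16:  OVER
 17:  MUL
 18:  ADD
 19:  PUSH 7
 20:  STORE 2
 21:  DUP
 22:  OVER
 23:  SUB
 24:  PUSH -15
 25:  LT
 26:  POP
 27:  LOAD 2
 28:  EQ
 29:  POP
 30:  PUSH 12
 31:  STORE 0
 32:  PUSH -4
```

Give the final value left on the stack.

PUSH -11 → [-11]
NEG      → [11]
POP      → []
PUSH 55  → [55]
PUSH -9  → [55, -9]
MUL      → [-495]
NEG      → [495]
PUSH 1   → [495, 1]
SWAP     → [1, 495]
MUL      → [495]
NEG      → [-495]
NEG      → [495]
PUSH -8  → [495, -8]
GT       → [1]
PUSH -9  → [1, -9]
OVER     → [1, -9, 1]
MUL      → [1, -9]
ADD      → [-8]
PUSH 7   → [-8, 7]
STORE 2  → [-8]
DUP      → [-8, -8]
OVER     → [-8, -8, -8]
SUB      → [-8, 0]
PUSH -15 → [-8, 0, -15]
LT       → [-8, 0]
POP      → [-8]
LOAD 2   → [-8, 7]
EQ       → [0]
POP      → []
PUSH 12  → [12]
STORE 0  → []
PUSH -4  → [-4]

-4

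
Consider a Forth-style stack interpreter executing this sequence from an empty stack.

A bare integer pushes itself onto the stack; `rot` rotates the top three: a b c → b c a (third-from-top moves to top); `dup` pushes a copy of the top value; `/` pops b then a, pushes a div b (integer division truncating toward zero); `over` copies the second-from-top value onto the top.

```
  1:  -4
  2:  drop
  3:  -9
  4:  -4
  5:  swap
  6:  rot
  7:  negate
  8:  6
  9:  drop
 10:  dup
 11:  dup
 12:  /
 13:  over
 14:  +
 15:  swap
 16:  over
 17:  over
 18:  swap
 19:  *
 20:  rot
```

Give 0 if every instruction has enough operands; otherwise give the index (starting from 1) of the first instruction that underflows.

6

-4   -> -4
drop -> (empty)
-9   -> -9
-4   -> -9 -4
swap -> -4 -9
rot  — needs 3 operands, stack has 2 → underflow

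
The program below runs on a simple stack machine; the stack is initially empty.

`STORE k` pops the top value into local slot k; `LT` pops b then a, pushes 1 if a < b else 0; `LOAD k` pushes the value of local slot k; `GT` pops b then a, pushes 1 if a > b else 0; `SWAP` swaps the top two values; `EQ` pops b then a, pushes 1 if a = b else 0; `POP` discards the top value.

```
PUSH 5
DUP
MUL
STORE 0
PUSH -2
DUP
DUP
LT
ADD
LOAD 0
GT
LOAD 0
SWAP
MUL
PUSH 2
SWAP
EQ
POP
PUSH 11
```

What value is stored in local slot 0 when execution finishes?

25

PUSH 5  -> 5
DUP     -> 5 5
MUL     -> 25
STORE 0 -> (empty)
PUSH -2 -> -2
DUP     -> -2 -2
DUP     -> -2 -2 -2
LT      -> -2 0
ADD     -> -2
LOAD 0  -> -2 25
GT      -> 0
LOAD 0  -> 0 25
SWAP    -> 25 0
MUL     -> 0
PUSH 2  -> 0 2
SWAP    -> 2 0
EQ      -> 0
POP     -> (empty)
PUSH 11 -> 11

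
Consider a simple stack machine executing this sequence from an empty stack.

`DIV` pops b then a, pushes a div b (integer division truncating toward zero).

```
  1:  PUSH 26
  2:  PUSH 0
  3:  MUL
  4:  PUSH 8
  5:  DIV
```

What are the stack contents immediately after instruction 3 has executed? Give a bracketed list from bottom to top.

[0]

PUSH 26 → 26
PUSH 0  → 26 0
MUL     → 0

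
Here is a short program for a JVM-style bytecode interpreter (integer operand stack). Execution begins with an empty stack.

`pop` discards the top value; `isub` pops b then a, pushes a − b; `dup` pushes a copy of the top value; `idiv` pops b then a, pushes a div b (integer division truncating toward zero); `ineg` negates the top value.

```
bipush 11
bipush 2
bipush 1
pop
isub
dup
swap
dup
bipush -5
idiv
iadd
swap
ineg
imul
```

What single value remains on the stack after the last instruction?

bipush 11 : [11]
bipush 2  : [11, 2]
bipush 1  : [11, 2, 1]
pop       : [11, 2]
isub      : [9]
dup       : [9, 9]
swap      : [9, 9]
dup       : [9, 9, 9]
bipush -5 : [9, 9, 9, -5]
idiv      : [9, 9, -1]
iadd      : [9, 8]
swap      : [8, 9]
ineg      : [8, -9]
imul      : [-72]

-72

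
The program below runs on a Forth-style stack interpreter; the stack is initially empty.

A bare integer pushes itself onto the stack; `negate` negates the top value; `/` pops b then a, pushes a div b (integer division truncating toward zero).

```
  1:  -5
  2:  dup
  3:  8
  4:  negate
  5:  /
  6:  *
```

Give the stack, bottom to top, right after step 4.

-5     -> [-5]
dup    -> [-5, -5]
8      -> [-5, -5, 8]
negate -> [-5, -5, -8]

[-5, -5, -8]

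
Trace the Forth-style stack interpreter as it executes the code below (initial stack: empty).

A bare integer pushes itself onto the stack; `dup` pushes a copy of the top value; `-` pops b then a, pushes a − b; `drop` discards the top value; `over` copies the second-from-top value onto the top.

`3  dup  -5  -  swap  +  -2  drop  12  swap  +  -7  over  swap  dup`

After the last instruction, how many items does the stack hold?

4

3     3
dup   3 3
-5    3 3 -5
-     3 8
swap  8 3
+     11
-2    11 -2
drop  11
12    11 12
swap  12 11
+     23
-7    23 -7
over  23 -7 23
swap  23 23 -7
dup   23 23 -7 -7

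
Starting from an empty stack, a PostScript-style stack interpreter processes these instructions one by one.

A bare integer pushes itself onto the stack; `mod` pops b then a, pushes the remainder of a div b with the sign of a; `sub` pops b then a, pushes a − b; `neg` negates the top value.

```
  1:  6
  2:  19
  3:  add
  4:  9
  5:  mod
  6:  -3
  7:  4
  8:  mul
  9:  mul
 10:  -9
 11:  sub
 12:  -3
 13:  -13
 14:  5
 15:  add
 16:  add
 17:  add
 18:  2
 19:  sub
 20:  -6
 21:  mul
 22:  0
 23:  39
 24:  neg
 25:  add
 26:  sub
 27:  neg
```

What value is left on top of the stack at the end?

6   -> 6
19  -> 6 19
add -> 25
9   -> 25 9
mod -> 7
-3  -> 7 -3
4   -> 7 -3 4
mul -> 7 -12
mul -> -84
-9  -> -84 -9
sub -> -75
-3  -> -75 -3
-13 -> -75 -3 -13
5   -> -75 -3 -13 5
add -> -75 -3 -8
add -> -75 -11
add -> -86
2   -> -86 2
sub -> -88
-6  -> -88 -6
mul -> 528
0   -> 528 0
39  -> 528 0 39
neg -> 528 0 -39
add -> 528 -39
sub -> 567
neg -> -567

-567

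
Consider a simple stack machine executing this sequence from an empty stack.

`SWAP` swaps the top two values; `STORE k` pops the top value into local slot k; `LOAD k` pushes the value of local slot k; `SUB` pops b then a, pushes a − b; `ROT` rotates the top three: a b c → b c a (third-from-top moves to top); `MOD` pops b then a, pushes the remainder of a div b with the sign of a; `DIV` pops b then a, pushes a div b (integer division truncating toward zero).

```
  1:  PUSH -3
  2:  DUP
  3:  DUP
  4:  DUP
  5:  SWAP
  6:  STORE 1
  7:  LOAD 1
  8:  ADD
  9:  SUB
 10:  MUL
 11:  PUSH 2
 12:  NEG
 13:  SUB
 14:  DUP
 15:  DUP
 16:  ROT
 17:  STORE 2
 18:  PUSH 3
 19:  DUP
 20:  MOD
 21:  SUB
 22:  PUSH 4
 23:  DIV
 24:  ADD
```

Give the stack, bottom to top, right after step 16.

[-7, -7, -7]

PUSH -3 → [-3]
DUP     → [-3, -3]
DUP     → [-3, -3, -3]
DUP     → [-3, -3, -3, -3]
SWAP    → [-3, -3, -3, -3]
STORE 1 → [-3, -3, -3]
LOAD 1  → [-3, -3, -3, -3]
ADD     → [-3, -3, -6]
SUB     → [-3, 3]
MUL     → [-9]
PUSH 2  → [-9, 2]
NEG     → [-9, -2]
SUB     → [-7]
DUP     → [-7, -7]
DUP     → [-7, -7, -7]
ROT     → [-7, -7, -7]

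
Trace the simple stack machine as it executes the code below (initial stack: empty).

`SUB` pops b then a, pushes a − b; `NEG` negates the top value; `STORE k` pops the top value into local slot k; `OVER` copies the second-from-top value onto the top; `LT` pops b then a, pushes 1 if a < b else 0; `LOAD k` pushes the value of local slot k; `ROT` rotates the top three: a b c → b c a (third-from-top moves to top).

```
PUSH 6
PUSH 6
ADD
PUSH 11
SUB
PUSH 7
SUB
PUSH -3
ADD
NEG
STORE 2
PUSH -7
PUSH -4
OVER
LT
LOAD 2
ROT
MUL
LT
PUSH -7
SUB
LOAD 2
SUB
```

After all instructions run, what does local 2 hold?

PUSH 6  -> 6
PUSH 6  -> 6 6
ADD     -> 12
PUSH 11 -> 12 11
SUB     -> 1
PUSH 7  -> 1 7
SUB     -> -6
PUSH -3 -> -6 -3
ADD     -> -9
NEG     -> 9
STORE 2 -> (empty)
PUSH -7 -> -7
PUSH -4 -> -7 -4
OVER    -> -7 -4 -7
LT      -> -7 0
LOAD 2  -> -7 0 9
ROT     -> 0 9 -7
MUL     -> 0 -63
LT      -> 0
PUSH -7 -> 0 -7
SUB     -> 7
LOAD 2  -> 7 9
SUB     -> -2

9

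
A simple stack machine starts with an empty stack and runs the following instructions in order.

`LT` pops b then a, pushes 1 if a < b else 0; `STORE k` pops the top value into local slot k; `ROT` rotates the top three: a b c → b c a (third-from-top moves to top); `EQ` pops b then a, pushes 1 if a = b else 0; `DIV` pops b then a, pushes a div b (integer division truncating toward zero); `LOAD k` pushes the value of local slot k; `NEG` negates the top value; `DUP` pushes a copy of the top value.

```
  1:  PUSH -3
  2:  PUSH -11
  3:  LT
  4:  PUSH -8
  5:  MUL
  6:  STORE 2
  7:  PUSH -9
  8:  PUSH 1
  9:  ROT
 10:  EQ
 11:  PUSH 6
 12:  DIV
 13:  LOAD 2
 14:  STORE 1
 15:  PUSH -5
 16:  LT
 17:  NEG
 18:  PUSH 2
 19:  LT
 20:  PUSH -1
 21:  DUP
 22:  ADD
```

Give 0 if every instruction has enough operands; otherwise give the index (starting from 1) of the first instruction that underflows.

PUSH -3   [-3]
PUSH -11  [-3, -11]
LT        [0]
PUSH -8   [0, -8]
MUL       [0]
STORE 2   []
PUSH -9   [-9]
PUSH 1    [-9, 1]
ROT  — needs 3 operands, stack has 2 → underflow

9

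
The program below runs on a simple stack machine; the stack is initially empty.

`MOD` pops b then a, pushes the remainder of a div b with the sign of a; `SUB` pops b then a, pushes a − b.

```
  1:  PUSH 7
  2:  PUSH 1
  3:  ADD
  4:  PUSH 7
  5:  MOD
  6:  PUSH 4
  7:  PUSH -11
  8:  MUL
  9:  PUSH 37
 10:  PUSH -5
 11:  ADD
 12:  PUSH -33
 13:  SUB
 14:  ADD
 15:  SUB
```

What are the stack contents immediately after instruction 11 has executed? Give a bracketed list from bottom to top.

PUSH 7   → 7
PUSH 1   → 7 1
ADD      → 8
PUSH 7   → 8 7
MOD      → 1
PUSH 4   → 1 4
PUSH -11 → 1 4 -11
MUL      → 1 -44
PUSH 37  → 1 -44 37
PUSH -5  → 1 -44 37 -5
ADD      → 1 -44 32

[1, -44, 32]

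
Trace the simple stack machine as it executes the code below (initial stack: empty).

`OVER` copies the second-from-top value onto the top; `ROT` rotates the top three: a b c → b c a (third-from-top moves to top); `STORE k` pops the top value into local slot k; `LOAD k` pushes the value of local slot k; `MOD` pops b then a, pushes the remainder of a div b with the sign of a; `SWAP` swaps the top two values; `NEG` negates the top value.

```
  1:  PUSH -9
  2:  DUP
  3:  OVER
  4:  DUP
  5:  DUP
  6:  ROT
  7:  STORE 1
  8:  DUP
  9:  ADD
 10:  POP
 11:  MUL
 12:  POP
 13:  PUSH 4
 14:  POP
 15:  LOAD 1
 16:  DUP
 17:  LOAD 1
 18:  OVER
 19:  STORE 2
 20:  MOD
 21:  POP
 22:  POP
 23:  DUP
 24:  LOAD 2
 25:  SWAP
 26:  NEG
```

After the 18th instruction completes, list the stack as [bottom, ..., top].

[-9, -9, -9, -9, -9]

PUSH -9 → -9
DUP     → -9 -9
OVER    → -9 -9 -9
DUP     → -9 -9 -9 -9
DUP     → -9 -9 -9 -9 -9
ROT     → -9 -9 -9 -9 -9
STORE 1 → -9 -9 -9 -9
DUP     → -9 -9 -9 -9 -9
ADD     → -9 -9 -9 -18
POP     → -9 -9 -9
MUL     → -9 81
POP     → -9
PUSH 4  → -9 4
POP     → -9
LOAD 1  → -9 -9
DUP     → -9 -9 -9
LOAD 1  → -9 -9 -9 -9
OVER    → -9 -9 -9 -9 -9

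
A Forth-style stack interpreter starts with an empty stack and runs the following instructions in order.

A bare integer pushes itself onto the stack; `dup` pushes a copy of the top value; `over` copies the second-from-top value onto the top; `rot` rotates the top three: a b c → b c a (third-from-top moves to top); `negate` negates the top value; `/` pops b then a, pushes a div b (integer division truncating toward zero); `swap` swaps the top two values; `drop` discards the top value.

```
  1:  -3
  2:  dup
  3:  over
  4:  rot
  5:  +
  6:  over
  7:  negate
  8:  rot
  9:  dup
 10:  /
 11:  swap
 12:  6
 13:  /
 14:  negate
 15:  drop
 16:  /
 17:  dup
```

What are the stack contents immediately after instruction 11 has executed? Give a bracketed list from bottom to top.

[-6, 1, 3]

-3      -3
dup     -3 -3
over    -3 -3 -3
rot     -3 -3 -3
+       -3 -6
over    -3 -6 -3
negate  -3 -6 3
rot     -6 3 -3
dup     -6 3 -3 -3
/       -6 3 1
swap    -6 1 3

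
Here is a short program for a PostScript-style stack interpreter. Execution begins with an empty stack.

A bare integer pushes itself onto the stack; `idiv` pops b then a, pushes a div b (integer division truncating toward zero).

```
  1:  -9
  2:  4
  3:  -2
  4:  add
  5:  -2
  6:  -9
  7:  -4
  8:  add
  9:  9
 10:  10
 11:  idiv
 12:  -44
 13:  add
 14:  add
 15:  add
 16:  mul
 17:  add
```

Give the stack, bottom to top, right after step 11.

[-9, 2, -2, -13, 0]

-9   : [-9]
4    : [-9, 4]
-2   : [-9, 4, -2]
add  : [-9, 2]
-2   : [-9, 2, -2]
-9   : [-9, 2, -2, -9]
-4   : [-9, 2, -2, -9, -4]
add  : [-9, 2, -2, -13]
9    : [-9, 2, -2, -13, 9]
10   : [-9, 2, -2, -13, 9, 10]
idiv : [-9, 2, -2, -13, 0]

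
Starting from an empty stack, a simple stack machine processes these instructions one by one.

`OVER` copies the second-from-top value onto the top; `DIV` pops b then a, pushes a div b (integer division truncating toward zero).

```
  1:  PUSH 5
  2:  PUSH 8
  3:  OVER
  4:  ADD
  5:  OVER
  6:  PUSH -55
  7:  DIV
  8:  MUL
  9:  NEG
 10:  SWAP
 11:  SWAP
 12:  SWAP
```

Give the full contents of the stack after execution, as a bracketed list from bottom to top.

[0, 5]

PUSH 5    5
PUSH 8    5 8
OVER      5 8 5
ADD       5 13
OVER      5 13 5
PUSH -55  5 13 5 -55
DIV       5 13 0
MUL       5 0
NEG       5 0
SWAP      0 5
SWAP      5 0
SWAP      0 5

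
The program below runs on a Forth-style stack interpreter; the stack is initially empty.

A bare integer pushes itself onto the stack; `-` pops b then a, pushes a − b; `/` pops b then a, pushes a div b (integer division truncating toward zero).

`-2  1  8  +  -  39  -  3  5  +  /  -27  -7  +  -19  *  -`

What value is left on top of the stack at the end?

-652

-2   [-2]
1    [-2, 1]
8    [-2, 1, 8]
+    [-2, 9]
-    [-11]
39   [-11, 39]
-    [-50]
3    [-50, 3]
5    [-50, 3, 5]
+    [-50, 8]
/    [-6]
-27  [-6, -27]
-7   [-6, -27, -7]
+    [-6, -34]
-19  [-6, -34, -19]
*    [-6, 646]
-    [-652]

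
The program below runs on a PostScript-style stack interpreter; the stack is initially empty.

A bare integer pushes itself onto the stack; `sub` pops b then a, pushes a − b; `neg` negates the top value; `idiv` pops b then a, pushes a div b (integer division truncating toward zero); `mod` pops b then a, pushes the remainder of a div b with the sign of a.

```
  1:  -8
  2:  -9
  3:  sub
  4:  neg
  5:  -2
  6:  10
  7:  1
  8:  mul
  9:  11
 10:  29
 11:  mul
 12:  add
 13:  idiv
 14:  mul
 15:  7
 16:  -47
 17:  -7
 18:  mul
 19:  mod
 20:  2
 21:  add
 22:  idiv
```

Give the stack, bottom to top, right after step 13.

-8   → -8
-9   → -8 -9
sub  → 1
neg  → -1
-2   → -1 -2
10   → -1 -2 10
1    → -1 -2 10 1
mul  → -1 -2 10
11   → -1 -2 10 11
29   → -1 -2 10 11 29
mul  → -1 -2 10 319
add  → -1 -2 329
idiv → -1 0

[-1, 0]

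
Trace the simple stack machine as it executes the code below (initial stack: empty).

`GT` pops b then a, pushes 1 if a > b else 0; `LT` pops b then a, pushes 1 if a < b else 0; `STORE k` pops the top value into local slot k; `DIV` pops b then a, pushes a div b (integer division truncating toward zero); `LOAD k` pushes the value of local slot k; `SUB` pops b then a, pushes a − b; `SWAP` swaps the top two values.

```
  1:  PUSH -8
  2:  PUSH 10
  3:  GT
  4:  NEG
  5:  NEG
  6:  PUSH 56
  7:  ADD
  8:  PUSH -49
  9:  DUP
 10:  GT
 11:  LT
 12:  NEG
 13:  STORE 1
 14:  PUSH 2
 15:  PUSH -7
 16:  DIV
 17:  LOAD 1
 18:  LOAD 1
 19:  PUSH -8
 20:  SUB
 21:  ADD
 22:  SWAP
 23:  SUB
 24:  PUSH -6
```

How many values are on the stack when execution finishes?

PUSH -8   -8
PUSH 10   -8 10
GT        0
NEG       0
NEG       0
PUSH 56   0 56
ADD       56
PUSH -49  56 -49
DUP       56 -49 -49
GT        56 0
LT        0
NEG       0
STORE 1   (empty)
PUSH 2    2
PUSH -7   2 -7
DIV       0
LOAD 1    0 0
LOAD 1    0 0 0
PUSH -8   0 0 0 -8
SUB       0 0 8
ADD       0 8
SWAP      8 0
SUB       8
PUSH -6   8 -6

2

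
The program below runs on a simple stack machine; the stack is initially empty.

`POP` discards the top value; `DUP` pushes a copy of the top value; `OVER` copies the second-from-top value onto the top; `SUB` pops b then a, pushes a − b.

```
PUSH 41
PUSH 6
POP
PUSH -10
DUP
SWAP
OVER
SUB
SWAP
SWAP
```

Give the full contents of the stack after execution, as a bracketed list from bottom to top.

[41, -10, 0]

PUSH 41  → 41
PUSH 6   → 41 6
POP      → 41
PUSH -10 → 41 -10
DUP      → 41 -10 -10
SWAP     → 41 -10 -10
OVER     → 41 -10 -10 -10
SUB      → 41 -10 0
SWAP     → 41 0 -10
SWAP     → 41 -10 0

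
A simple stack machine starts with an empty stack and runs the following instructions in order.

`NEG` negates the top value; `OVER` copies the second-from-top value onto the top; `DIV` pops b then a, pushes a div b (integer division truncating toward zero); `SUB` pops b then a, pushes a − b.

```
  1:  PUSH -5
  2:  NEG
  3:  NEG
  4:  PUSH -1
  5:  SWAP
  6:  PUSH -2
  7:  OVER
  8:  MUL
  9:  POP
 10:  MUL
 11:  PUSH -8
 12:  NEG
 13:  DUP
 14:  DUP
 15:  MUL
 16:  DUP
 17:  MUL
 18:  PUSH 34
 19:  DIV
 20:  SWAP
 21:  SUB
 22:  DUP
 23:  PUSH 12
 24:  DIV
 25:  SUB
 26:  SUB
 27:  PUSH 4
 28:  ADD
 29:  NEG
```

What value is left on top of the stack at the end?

94

PUSH -5 → -5
NEG     → 5
NEG     → -5
PUSH -1 → -5 -1
SWAP    → -1 -5
PUSH -2 → -1 -5 -2
OVER    → -1 -5 -2 -5
MUL     → -1 -5 10
POP     → -1 -5
MUL     → 5
PUSH -8 → 5 -8
NEG     → 5 8
DUP     → 5 8 8
DUP     → 5 8 8 8
MUL     → 5 8 64
DUP     → 5 8 64 64
MUL     → 5 8 4096
PUSH 34 → 5 8 4096 34
DIV     → 5 8 120
SWAP    → 5 120 8
SUB     → 5 112
DUP     → 5 112 112
PUSH 12 → 5 112 112 12
DIV     → 5 112 9
SUB     → 5 103
SUB     → -98
PUSH 4  → -98 4
ADD     → -94
NEG     → 94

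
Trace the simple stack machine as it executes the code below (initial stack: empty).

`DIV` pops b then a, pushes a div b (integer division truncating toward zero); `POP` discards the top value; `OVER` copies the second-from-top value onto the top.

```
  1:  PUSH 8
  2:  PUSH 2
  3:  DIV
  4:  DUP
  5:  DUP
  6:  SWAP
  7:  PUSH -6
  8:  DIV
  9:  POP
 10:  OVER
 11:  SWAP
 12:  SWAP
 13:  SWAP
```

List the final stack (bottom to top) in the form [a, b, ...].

PUSH 8  -> [8]
PUSH 2  -> [8, 2]
DIV     -> [4]
DUP     -> [4, 4]
DUP     -> [4, 4, 4]
SWAP    -> [4, 4, 4]
PUSH -6 -> [4, 4, 4, -6]
DIV     -> [4, 4, 0]
POP     -> [4, 4]
OVER    -> [4, 4, 4]
SWAP    -> [4, 4, 4]
SWAP    -> [4, 4, 4]
SWAP    -> [4, 4, 4]

[4, 4, 4]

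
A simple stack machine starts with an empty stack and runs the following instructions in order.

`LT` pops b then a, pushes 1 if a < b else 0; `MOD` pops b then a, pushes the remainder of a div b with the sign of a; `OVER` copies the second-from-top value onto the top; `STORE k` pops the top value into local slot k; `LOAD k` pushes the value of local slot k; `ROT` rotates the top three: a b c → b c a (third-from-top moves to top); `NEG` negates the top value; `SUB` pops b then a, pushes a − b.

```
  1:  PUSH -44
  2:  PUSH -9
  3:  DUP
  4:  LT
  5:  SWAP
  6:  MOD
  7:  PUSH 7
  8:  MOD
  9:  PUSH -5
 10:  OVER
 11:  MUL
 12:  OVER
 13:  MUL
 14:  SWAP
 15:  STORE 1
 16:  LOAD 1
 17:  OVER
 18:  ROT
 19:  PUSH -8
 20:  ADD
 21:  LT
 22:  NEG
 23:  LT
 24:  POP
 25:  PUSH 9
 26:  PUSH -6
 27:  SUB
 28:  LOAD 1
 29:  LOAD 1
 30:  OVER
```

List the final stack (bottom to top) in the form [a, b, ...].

PUSH -44 → [-44]
PUSH -9  → [-44, -9]
DUP      → [-44, -9, -9]
LT       → [-44, 0]
SWAP     → [0, -44]
MOD      → [0]
PUSH 7   → [0, 7]
MOD      → [0]
PUSH -5  → [0, -5]
OVER     → [0, -5, 0]
MUL      → [0, 0]
OVER     → [0, 0, 0]
MUL      → [0, 0]
SWAP     → [0, 0]
STORE 1  → [0]
LOAD 1   → [0, 0]
OVER     → [0, 0, 0]
ROT      → [0, 0, 0]
PUSH -8  → [0, 0, 0, -8]
ADD      → [0, 0, -8]
LT       → [0, 0]
NEG      → [0, 0]
LT       → [0]
POP      → []
PUSH 9   → [9]
PUSH -6  → [9, -6]
SUB      → [15]
LOAD 1   → [15, 0]
LOAD 1   → [15, 0, 0]
OVER     → [15, 0, 0, 0]

[15, 0, 0, 0]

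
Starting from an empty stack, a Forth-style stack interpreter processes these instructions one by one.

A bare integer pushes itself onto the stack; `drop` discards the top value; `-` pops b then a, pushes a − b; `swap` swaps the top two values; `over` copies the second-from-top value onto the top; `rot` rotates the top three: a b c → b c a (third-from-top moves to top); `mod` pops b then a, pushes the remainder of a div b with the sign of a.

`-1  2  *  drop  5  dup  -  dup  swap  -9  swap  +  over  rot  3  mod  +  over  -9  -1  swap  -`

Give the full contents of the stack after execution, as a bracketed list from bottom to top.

-1    [-1]
2     [-1, 2]
*     [-2]
drop  []
5     [5]
dup   [5, 5]
-     [0]
dup   [0, 0]
swap  [0, 0]
-9    [0, 0, -9]
swap  [0, -9, 0]
+     [0, -9]
over  [0, -9, 0]
rot   [-9, 0, 0]
3     [-9, 0, 0, 3]
mod   [-9, 0, 0]
+     [-9, 0]
over  [-9, 0, -9]
-9    [-9, 0, -9, -9]
-1    [-9, 0, -9, -9, -1]
swap  [-9, 0, -9, -1, -9]
-     [-9, 0, -9, 8]

[-9, 0, -9, 8]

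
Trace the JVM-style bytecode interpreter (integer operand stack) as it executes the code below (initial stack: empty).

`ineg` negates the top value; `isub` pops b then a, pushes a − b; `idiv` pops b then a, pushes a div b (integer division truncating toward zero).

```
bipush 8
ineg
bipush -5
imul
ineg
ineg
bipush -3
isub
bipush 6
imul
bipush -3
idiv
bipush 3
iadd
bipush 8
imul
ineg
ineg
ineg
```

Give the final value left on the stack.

bipush 8  -> [8]
ineg      -> [-8]
bipush -5 -> [-8, -5]
imul      -> [40]
ineg      -> [-40]
ineg      -> [40]
bipush -3 -> [40, -3]
isub      -> [43]
bipush 6  -> [43, 6]
imul      -> [258]
bipush -3 -> [258, -3]
idiv      -> [-86]
bipush 3  -> [-86, 3]
iadd      -> [-83]
bipush 8  -> [-83, 8]
imul      -> [-664]
ineg      -> [664]
ineg      -> [-664]
ineg      -> [664]

664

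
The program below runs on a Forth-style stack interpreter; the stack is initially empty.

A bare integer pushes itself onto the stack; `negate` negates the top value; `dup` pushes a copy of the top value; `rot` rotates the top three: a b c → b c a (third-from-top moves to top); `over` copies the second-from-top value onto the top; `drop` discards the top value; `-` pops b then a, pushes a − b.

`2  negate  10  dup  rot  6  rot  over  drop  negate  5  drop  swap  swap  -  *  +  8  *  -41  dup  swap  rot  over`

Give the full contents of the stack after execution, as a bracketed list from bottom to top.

[-41, -41, -176, -41]

2      -> [2]
negate -> [-2]
10     -> [-2, 10]
dup    -> [-2, 10, 10]
rot    -> [10, 10, -2]
6      -> [10, 10, -2, 6]
rot    -> [10, -2, 6, 10]
over   -> [10, -2, 6, 10, 6]
drop   -> [10, -2, 6, 10]
negate -> [10, -2, 6, -10]
5      -> [10, -2, 6, -10, 5]
drop   -> [10, -2, 6, -10]
swap   -> [10, -2, -10, 6]
swap   -> [10, -2, 6, -10]
-      -> [10, -2, 16]
*      -> [10, -32]
+      -> [-22]
8      -> [-22, 8]
*      -> [-176]
-41    -> [-176, -41]
dup    -> [-176, -41, -41]
swap   -> [-176, -41, -41]
rot    -> [-41, -41, -176]
over   -> [-41, -41, -176, -41]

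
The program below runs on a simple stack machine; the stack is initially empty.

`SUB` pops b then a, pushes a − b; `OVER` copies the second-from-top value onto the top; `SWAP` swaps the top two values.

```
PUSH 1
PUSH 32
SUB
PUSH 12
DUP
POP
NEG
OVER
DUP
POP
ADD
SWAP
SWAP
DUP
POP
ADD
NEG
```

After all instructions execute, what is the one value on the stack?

74

PUSH 1  → [1]
PUSH 32 → [1, 32]
SUB     → [-31]
PUSH 12 → [-31, 12]
DUP     → [-31, 12, 12]
POP     → [-31, 12]
NEG     → [-31, -12]
OVER    → [-31, -12, -31]
DUP     → [-31, -12, -31, -31]
POP     → [-31, -12, -31]
ADD     → [-31, -43]
SWAP    → [-43, -31]
SWAP    → [-31, -43]
DUP     → [-31, -43, -43]
POP     → [-31, -43]
ADD     → [-74]
NEG     → [74]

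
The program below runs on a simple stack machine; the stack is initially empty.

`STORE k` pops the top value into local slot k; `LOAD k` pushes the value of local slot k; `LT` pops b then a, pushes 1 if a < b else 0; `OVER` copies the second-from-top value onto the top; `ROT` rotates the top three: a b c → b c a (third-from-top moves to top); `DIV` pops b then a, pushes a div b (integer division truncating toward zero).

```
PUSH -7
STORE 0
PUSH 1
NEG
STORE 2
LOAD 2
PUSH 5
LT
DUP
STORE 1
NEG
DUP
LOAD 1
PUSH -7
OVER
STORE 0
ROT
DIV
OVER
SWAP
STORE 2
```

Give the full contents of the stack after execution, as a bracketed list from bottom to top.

[-1, 1, 1]

PUSH -7  -7
STORE 0  (empty)
PUSH 1   1
NEG      -1
STORE 2  (empty)
LOAD 2   -1
PUSH 5   -1 5
LT       1
DUP      1 1
STORE 1  1
NEG      -1
DUP      -1 -1
LOAD 1   -1 -1 1
PUSH -7  -1 -1 1 -7
OVER     -1 -1 1 -7 1
STORE 0  -1 -1 1 -7
ROT      -1 1 -7 -1
DIV      -1 1 7
OVER     -1 1 7 1
SWAP     -1 1 1 7
STORE 2  -1 1 1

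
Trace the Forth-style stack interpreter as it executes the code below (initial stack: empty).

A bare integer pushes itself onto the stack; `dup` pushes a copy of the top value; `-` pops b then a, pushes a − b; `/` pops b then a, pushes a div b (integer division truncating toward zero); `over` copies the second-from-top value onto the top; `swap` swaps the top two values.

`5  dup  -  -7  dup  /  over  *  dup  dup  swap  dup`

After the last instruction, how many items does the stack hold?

5

5     5
dup   5 5
-     0
-7    0 -7
dup   0 -7 -7
/     0 1
over  0 1 0
*     0 0
dup   0 0 0
dup   0 0 0 0
swap  0 0 0 0
dup   0 0 0 0 0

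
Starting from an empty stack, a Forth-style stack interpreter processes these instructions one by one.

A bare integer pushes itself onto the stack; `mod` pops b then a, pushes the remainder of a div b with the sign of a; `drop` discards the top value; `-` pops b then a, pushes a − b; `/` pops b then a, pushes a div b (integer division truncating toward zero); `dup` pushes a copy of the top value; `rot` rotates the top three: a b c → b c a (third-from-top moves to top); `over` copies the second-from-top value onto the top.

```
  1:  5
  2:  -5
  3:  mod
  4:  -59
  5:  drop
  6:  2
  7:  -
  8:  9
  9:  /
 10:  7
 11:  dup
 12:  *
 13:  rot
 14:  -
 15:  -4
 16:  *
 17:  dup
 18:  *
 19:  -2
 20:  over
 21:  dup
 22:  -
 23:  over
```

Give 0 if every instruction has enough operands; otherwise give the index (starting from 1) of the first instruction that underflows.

5    -> [5]
-5   -> [5, -5]
mod  -> [0]
-59  -> [0, -59]
drop -> [0]
2    -> [0, 2]
-    -> [-2]
9    -> [-2, 9]
/    -> [0]
7    -> [0, 7]
dup  -> [0, 7, 7]
*    -> [0, 49]
rot  — needs 3 operands, stack has 2 → underflow

13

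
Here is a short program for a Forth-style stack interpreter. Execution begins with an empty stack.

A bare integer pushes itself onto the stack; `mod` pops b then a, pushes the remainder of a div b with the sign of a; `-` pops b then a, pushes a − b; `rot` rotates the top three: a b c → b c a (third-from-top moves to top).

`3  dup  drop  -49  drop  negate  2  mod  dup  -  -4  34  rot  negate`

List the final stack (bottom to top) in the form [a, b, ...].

3      -> [3]
dup    -> [3, 3]
drop   -> [3]
-49    -> [3, -49]
drop   -> [3]
negate -> [-3]
2      -> [-3, 2]
mod    -> [-1]
dup    -> [-1, -1]
-      -> [0]
-4     -> [0, -4]
34     -> [0, -4, 34]
rot    -> [-4, 34, 0]
negate -> [-4, 34, 0]

[-4, 34, 0]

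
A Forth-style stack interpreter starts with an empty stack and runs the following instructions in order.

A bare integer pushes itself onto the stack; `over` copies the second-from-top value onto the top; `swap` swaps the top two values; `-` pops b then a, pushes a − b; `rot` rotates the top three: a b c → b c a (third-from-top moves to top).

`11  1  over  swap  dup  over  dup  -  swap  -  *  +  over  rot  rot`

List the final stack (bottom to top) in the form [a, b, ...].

[11, 11, 10]

11   -> [11]
1    -> [11, 1]
over -> [11, 1, 11]
swap -> [11, 11, 1]
dup  -> [11, 11, 1, 1]
over -> [11, 11, 1, 1, 1]
dup  -> [11, 11, 1, 1, 1, 1]
-    -> [11, 11, 1, 1, 0]
swap -> [11, 11, 1, 0, 1]
-    -> [11, 11, 1, -1]
*    -> [11, 11, -1]
+    -> [11, 10]
over -> [11, 10, 11]
rot  -> [10, 11, 11]
rot  -> [11, 11, 10]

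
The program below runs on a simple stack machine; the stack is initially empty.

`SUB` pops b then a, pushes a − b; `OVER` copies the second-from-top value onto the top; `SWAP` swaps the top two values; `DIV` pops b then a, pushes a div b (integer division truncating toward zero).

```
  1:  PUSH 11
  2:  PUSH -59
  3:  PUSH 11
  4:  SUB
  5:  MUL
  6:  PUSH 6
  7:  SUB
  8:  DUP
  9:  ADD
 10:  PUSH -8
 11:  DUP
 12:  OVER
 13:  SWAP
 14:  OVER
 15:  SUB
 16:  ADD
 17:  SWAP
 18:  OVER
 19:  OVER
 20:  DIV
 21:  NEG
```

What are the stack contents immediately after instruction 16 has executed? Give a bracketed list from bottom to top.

PUSH 11  : [11]
PUSH -59 : [11, -59]
PUSH 11  : [11, -59, 11]
SUB      : [11, -70]
MUL      : [-770]
PUSH 6   : [-770, 6]
SUB      : [-776]
DUP      : [-776, -776]
ADD      : [-1552]
PUSH -8  : [-1552, -8]
DUP      : [-1552, -8, -8]
OVER     : [-1552, -8, -8, -8]
SWAP     : [-1552, -8, -8, -8]
OVER     : [-1552, -8, -8, -8, -8]
SUB      : [-1552, -8, -8, 0]
ADD      : [-1552, -8, -8]

[-1552, -8, -8]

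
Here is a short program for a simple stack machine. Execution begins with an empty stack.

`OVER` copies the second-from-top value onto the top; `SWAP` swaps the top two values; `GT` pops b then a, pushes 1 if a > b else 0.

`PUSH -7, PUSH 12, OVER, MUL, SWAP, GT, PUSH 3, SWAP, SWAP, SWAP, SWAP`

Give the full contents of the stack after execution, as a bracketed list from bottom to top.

[0, 3]

PUSH -7  [-7]
PUSH 12  [-7, 12]
OVER     [-7, 12, -7]
MUL      [-7, -84]
SWAP     [-84, -7]
GT       [0]
PUSH 3   [0, 3]
SWAP     [3, 0]
SWAP     [0, 3]
SWAP     [3, 0]
SWAP     [0, 3]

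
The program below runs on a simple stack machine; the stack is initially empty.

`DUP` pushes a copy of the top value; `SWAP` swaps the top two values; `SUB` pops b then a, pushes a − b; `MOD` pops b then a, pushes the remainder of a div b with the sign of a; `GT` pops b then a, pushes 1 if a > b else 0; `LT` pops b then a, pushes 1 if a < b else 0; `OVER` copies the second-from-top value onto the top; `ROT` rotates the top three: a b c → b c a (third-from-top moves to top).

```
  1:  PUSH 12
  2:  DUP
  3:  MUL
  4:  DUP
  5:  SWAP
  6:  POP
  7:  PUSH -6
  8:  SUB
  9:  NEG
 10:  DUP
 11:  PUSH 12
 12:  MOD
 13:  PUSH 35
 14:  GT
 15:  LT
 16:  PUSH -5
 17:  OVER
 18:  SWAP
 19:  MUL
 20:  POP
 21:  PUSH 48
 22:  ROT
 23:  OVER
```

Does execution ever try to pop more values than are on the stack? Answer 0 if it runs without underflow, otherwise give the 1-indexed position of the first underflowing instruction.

22

PUSH 12 → [12]
DUP     → [12, 12]
MUL     → [144]
DUP     → [144, 144]
SWAP    → [144, 144]
POP     → [144]
PUSH -6 → [144, -6]
SUB     → [150]
NEG     → [-150]
DUP     → [-150, -150]
PUSH 12 → [-150, -150, 12]
MOD     → [-150, -6]
PUSH 35 → [-150, -6, 35]
GT      → [-150, 0]
LT      → [1]
PUSH -5 → [1, -5]
OVER    → [1, -5, 1]
SWAP    → [1, 1, -5]
MUL     → [1, -5]
POP     → [1]
PUSH 48 → [1, 48]
ROT  — needs 3 operands, stack has 2 → underflow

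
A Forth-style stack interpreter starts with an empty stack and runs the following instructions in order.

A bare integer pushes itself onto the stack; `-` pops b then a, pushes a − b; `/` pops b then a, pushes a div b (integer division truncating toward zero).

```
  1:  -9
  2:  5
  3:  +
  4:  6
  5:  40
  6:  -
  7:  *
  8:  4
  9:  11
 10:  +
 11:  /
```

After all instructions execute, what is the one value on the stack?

9

-9 : [-9]
5  : [-9, 5]
+  : [-4]
6  : [-4, 6]
40 : [-4, 6, 40]
-  : [-4, -34]
*  : [136]
4  : [136, 4]
11 : [136, 4, 11]
+  : [136, 15]
/  : [9]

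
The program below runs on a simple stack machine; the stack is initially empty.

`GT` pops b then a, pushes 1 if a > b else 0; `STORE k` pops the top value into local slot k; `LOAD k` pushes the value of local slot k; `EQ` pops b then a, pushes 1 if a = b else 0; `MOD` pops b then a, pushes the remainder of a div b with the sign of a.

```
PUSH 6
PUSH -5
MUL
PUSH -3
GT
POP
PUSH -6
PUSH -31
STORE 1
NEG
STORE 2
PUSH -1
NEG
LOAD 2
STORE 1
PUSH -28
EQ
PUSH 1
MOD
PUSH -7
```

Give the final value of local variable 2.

PUSH 6   → [6]
PUSH -5  → [6, -5]
MUL      → [-30]
PUSH -3  → [-30, -3]
GT       → [0]
POP      → []
PUSH -6  → [-6]
PUSH -31 → [-6, -31]
STORE 1  → [-6]
NEG      → [6]
STORE 2  → []
PUSH -1  → [-1]
NEG      → [1]
LOAD 2   → [1, 6]
STORE 1  → [1]
PUSH -28 → [1, -28]
EQ       → [0]
PUSH 1   → [0, 1]
MOD      → [0]
PUSH -7  → [0, -7]

6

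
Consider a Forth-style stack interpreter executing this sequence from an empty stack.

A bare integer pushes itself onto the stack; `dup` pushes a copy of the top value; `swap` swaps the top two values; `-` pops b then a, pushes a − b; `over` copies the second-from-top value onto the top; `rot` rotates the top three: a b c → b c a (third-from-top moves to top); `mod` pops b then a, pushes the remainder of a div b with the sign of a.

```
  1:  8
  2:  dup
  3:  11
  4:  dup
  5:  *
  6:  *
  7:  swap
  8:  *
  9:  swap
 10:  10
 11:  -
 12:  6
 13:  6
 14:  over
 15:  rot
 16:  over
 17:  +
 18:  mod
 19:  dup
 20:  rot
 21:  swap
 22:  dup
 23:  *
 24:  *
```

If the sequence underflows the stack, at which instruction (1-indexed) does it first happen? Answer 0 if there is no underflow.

8    → 8
dup  → 8 8
11   → 8 8 11
dup  → 8 8 11 11
*    → 8 8 121
*    → 8 968
swap → 968 8
*    → 7744
swap  — needs 2 operands, stack has 1 → underflow

9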